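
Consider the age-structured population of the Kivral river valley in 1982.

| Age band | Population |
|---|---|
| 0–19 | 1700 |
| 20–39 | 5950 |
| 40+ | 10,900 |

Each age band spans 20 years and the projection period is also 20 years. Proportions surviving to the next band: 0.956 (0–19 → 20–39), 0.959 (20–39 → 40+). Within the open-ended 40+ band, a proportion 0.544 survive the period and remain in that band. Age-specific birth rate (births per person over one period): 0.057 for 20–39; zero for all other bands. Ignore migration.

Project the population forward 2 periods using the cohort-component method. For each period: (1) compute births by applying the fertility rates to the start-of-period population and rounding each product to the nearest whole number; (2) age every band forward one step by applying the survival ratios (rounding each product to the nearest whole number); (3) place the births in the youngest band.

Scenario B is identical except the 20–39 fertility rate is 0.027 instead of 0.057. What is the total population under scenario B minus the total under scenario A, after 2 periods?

-219

Let group 1 be 0–19 through group 3 = 40+.
Period 1:
Births: 5950 * 0.057 = 339
Group 2: 1700 * 0.956 = 1625
Group 3: 5950 * 0.959 + 10900 * 0.544 = 5706 + 5930 = 11636
→ [339, 1625, 11636]
Period 2:
Births: 1625 * 0.057 = 93
Group 2: 339 * 0.956 = 324
Group 3: 1625 * 0.959 + 11636 * 0.544 = 1558 + 6330 = 7888
→ [93, 324, 7888]
Scenario A total after 2 periods: 8305
Scenario B projection —
Period 1:
Births: 5950 * 0.027 = 161
Group 2: 1700 * 0.956 = 1625
Group 3: 5950 * 0.959 + 10900 * 0.544 = 5706 + 5930 = 11636
→ [161, 1625, 11636]
Period 2:
Births: 1625 * 0.027 = 44
Group 2: 161 * 0.956 = 154
Group 3: 1625 * 0.959 + 11636 * 0.544 = 1558 + 6330 = 7888
→ [44, 154, 7888]
Scenario B total after 2 periods: 8086
Difference B − A = 8086 − 8305 = -219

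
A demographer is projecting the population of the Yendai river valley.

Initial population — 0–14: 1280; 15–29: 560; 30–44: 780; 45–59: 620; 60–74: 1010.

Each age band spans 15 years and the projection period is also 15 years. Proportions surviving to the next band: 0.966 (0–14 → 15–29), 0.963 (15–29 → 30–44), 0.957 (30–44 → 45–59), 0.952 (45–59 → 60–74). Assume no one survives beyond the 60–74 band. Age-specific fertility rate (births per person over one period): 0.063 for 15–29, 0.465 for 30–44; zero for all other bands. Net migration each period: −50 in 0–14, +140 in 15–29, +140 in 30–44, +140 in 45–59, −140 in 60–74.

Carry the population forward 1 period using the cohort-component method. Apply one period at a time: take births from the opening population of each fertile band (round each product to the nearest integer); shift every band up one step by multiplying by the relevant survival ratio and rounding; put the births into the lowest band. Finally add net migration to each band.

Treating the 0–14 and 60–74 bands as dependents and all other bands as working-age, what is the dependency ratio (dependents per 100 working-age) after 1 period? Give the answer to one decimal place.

Period 1.
Births: 560 × 0.063 = 35, 780 × 0.465 = 363 ⇒ total 398
15–29: 1280 × 0.966 = 1236
30–44: 560 × 0.963 = 539
45–59: 780 × 0.957 = 746
60–74: 620 × 0.952 = 590
Net migration: 0–14 − 50 → 348; 15–29 + 140 → 1376; 30–44 + 140 → 679; 45–59 + 140 → 886; 60–74 − 140 → 450
→ [348, 1376, 679, 886, 450]
Dependents (band 0–14 + band 60–74) = 348 + 450 = 798; working-age = 2941; ratio = 798/2941 × 100 = 27.1

27.1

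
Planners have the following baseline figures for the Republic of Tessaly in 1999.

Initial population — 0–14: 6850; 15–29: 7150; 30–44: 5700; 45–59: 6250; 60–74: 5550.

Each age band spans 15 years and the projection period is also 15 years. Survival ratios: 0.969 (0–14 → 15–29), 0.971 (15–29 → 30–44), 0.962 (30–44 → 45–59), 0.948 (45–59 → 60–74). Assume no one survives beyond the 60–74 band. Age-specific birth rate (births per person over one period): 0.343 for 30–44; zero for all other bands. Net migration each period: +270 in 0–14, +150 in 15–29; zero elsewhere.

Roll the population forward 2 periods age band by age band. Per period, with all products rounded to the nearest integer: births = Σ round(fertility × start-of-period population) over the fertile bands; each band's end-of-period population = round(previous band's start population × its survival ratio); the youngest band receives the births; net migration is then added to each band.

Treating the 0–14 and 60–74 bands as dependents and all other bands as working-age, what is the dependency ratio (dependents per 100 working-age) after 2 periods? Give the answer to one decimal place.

(Bands numbered youngest = 1 to oldest = 5.)
Period 1.
Births: 5700 × 0.343 = 1955
Band 2: 6850 × 0.969 = 6638
Band 3: 7150 × 0.971 = 6943
Band 4: 5700 × 0.962 = 5483
Band 5: 6250 × 0.948 = 5925
Net migration: Band 1 + 270 → 2225; Band 2 + 150 → 6788
Population now: 0–14=2225, 15–29=6788, 30–44=6943, 45–59=5483, 60–74=5925
Period 2.
Births: 6943 × 0.343 = 2381
Band 2: 2225 × 0.969 = 2156
Band 3: 6788 × 0.971 = 6591
Band 4: 6943 × 0.962 = 6679
Band 5: 5483 × 0.948 = 5198
Net migration: Band 1 + 270 → 2651; Band 2 + 150 → 2306
Population now: 0–14=2651, 15–29=2306, 30–44=6591, 45–59=6679, 60–74=5198
Dependents (band 0–14 + band 60–74) = 2651 + 5198 = 7849; working-age = 15576; ratio = 7849/15576 × 100 = 50.4

50.4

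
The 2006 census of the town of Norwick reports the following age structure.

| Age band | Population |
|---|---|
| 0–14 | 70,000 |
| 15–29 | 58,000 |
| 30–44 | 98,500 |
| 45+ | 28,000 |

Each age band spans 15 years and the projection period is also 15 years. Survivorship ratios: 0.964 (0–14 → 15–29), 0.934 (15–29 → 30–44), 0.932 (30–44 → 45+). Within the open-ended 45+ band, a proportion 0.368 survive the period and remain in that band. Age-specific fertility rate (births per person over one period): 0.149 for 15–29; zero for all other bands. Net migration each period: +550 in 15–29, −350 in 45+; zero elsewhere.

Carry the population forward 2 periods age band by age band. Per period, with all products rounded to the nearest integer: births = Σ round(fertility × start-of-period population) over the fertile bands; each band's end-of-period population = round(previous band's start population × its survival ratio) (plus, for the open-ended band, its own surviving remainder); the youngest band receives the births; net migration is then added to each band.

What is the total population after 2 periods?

170141

[period 1]
Births: 58000 × 0.149 = 8642
15–29: 70000 × 0.964 = 67480
30–44: 58000 × 0.934 = 54172
45+: 98500 × 0.932 + 28000 × 0.368 = 91802 + 10304 = 102106
Net migration: 15–29 + 550 → 68030; 45+ − 350 → 101756
End of period: [8642, 68030, 54172, 101756]
[period 2]
Births: 68030 × 0.149 = 10136
15–29: 8642 × 0.964 = 8331
30–44: 68030 × 0.934 = 63540
45+: 54172 × 0.932 + 101756 × 0.368 = 50488 + 37446 = 87934
Net migration: 15–29 + 550 → 8881; 45+ − 350 → 87584
End of period: [10136, 8881, 63540, 87584]
Total after period 2: 10136 + 8881 + 63540 + 87584 = 170141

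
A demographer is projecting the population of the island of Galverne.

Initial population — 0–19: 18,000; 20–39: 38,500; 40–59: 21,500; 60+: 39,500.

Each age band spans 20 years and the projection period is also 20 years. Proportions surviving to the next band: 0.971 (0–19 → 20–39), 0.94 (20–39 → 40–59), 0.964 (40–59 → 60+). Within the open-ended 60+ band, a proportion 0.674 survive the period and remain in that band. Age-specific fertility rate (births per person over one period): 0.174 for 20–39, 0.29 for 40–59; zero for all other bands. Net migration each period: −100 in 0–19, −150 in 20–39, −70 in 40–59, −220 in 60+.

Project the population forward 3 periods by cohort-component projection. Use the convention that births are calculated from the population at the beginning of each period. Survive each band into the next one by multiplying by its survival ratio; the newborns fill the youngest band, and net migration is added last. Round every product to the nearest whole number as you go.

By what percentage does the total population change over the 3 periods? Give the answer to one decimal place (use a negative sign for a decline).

-22.3

Let group 1 be 0–19 through group 4 = 60+.
[period 1]
Births: 38500 × 0.174 = 6699 ; 21500 × 0.29 = 6235 → total 12934
Group 2: 18000 × 0.971 = 17478
Group 3: 38500 × 0.94 = 36190
Group 4: 21500 × 0.964 + 39500 × 0.674 = 20726 + 26623 = 47349
Net migration: Group 1 − 100 → 12834; Group 2 − 150 → 17328; Group 3 − 70 → 36120; Group 4 − 220 → 47129
Giving 12834 / 17328 / 36120 / 47129.
[period 2]
Births: 17328 × 0.174 = 3015 ; 36120 × 0.29 = 10475 → total 13490
Group 2: 12834 × 0.971 = 12462
Group 3: 17328 × 0.94 = 16288
Group 4: 36120 × 0.964 + 47129 × 0.674 = 34820 + 31765 = 66585
Net migration: Group 1 − 100 → 13390; Group 2 − 150 → 12312; Group 3 − 70 → 16218; Group 4 − 220 → 66365
Giving 13390 / 12312 / 16218 / 66365.
[period 3]
Births: 12312 × 0.174 = 2142 ; 16218 × 0.29 = 4703 → total 6845
Group 2: 13390 × 0.971 = 13002
Group 3: 12312 × 0.94 = 11573
Group 4: 16218 × 0.964 + 66365 × 0.674 = 15634 + 44730 = 60364
Net migration: Group 1 − 100 → 6745; Group 2 − 150 → 12852; Group 3 − 70 → 11503; Group 4 − 220 → 60144
Giving 6745 / 12852 / 11503 / 60144.
Total: 117500 → 91244; change = -26256; percentage change = -22.3%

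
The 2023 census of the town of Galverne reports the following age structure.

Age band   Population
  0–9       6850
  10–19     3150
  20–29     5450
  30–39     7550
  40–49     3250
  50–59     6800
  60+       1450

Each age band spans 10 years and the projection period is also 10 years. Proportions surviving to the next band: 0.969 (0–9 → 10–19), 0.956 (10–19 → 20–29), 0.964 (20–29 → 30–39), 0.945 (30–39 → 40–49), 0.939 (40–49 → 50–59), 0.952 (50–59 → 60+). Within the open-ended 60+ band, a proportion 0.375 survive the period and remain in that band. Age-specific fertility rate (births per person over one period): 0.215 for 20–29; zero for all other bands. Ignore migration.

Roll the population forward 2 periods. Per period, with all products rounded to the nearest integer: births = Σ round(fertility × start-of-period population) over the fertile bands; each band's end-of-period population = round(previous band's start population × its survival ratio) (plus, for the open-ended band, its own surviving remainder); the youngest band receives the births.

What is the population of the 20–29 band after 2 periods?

(Bands numbered youngest = 1 to oldest = 7.)
[period 1]
Births: 5450 × 0.215 = 1172
Band 2: 6850 × 0.969 = 6638
Band 3: 3150 × 0.956 = 3011
Band 4: 5450 × 0.964 = 5254
Band 5: 7550 × 0.945 = 7135
Band 6: 3250 × 0.939 = 3052
Band 7: 6800 × 0.952 + 1450 × 0.375 = 6474 + 544 = 7018
End of period: [1172, 6638, 3011, 5254, 7135, 3052, 7018]
[period 2]
Births: 3011 × 0.215 = 647
Band 2: 1172 × 0.969 = 1136
Band 3: 6638 × 0.956 = 6346
Band 4: 3011 × 0.964 = 2903
Band 5: 5254 × 0.945 = 4965
Band 6: 7135 × 0.939 = 6700
Band 7: 3052 × 0.952 + 7018 × 0.375 = 2906 + 2632 = 5538
End of period: [647, 1136, 6346, 2903, 4965, 6700, 5538]

6346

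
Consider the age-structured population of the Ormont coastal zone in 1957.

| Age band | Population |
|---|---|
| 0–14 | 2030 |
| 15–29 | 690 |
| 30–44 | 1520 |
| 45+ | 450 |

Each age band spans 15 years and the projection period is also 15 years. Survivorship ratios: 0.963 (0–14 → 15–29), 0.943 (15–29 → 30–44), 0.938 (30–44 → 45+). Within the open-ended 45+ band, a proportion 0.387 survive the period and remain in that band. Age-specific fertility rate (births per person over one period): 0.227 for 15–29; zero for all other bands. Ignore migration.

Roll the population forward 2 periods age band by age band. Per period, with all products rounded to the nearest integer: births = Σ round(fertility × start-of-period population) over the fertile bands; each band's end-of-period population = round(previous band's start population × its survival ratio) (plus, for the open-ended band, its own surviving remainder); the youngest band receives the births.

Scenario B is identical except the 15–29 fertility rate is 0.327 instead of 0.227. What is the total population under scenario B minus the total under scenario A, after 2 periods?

262

— Period 1 —
Births: 690 × 0.227 = 157
15–29: 2030 × 0.963 = 1955
30–44: 690 × 0.943 = 651
45+: 1520 × 0.938 + 450 × 0.387 = 1426 + 174 = 1600
End of period: [157, 1955, 651, 1600]
— Period 2 —
Births: 1955 × 0.227 = 444
15–29: 157 × 0.963 = 151
30–44: 1955 × 0.943 = 1844
45+: 651 × 0.938 + 1600 × 0.387 = 611 + 619 = 1230
End of period: [444, 151, 1844, 1230]
Scenario A total after 2 periods: 3669
Scenario B projection —
— Period 1 —
Births: 690 × 0.327 = 226
15–29: 2030 × 0.963 = 1955
30–44: 690 × 0.943 = 651
45+: 1520 × 0.938 + 450 × 0.387 = 1426 + 174 = 1600
End of period: [226, 1955, 651, 1600]
— Period 2 —
Births: 1955 × 0.327 = 639
15–29: 226 × 0.963 = 218
30–44: 1955 × 0.943 = 1844
45+: 651 × 0.938 + 1600 × 0.387 = 611 + 619 = 1230
End of period: [639, 218, 1844, 1230]
Scenario B total after 2 periods: 3931
Difference B − A = 3931 − 3669 = 262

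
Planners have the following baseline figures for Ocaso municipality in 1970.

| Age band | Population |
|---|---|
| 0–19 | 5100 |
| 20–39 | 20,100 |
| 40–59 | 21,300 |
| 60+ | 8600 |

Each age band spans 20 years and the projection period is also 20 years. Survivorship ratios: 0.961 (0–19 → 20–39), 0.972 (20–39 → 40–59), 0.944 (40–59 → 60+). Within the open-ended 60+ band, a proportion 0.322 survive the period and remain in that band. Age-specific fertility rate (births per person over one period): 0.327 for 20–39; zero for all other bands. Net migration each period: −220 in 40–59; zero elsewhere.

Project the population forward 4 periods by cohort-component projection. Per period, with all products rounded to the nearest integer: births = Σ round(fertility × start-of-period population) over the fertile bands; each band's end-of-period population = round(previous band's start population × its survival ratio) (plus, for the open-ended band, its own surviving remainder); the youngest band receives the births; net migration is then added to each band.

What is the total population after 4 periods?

After projecting period 1:
Births: 20100 × 0.327 = 6573
20–39: 5100 × 0.961 = 4901
40–59: 20100 × 0.972 = 19537
60+: 21300 × 0.944 + 8600 × 0.322 = 20107 + 2769 = 22876
Net migration: 40–59 − 220 → 19317
→ [6573, 4901, 19317, 22876]
After projecting period 2:
Births: 4901 × 0.327 = 1603
20–39: 6573 × 0.961 = 6317
40–59: 4901 × 0.972 = 4764
60+: 19317 × 0.944 + 22876 × 0.322 = 18235 + 7366 = 25601
Net migration: 40–59 − 220 → 4544
→ [1603, 6317, 4544, 25601]
After projecting period 3:
Births: 6317 × 0.327 = 2066
20–39: 1603 × 0.961 = 1540
40–59: 6317 × 0.972 = 6140
60+: 4544 × 0.944 + 25601 × 0.322 = 4290 + 8244 = 12534
Net migration: 40–59 − 220 → 5920
→ [2066, 1540, 5920, 12534]
After projecting period 4:
Births: 1540 × 0.327 = 504
20–39: 2066 × 0.961 = 1985
40–59: 1540 × 0.972 = 1497
60+: 5920 × 0.944 + 12534 × 0.322 = 5588 + 4036 = 9624
Net migration: 40–59 − 220 → 1277
→ [504, 1985, 1277, 9624]
Total after period 4: 504 + 1985 + 1277 + 9624 = 13390

13390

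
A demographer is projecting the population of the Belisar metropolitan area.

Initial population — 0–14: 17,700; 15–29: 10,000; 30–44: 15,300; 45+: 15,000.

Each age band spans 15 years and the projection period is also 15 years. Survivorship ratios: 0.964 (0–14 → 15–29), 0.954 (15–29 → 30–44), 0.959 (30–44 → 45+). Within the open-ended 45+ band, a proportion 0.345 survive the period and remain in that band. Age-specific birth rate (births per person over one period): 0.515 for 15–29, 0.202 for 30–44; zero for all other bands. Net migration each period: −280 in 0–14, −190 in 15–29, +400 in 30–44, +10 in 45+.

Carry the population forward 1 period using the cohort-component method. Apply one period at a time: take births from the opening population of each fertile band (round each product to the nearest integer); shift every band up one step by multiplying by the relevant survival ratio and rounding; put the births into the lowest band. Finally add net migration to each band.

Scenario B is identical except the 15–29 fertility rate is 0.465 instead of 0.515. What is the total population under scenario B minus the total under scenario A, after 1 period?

-500

After projecting period 1:
Births: 10000 × 0.515 = 5150  |  15300 × 0.202 = 3091 → 8241
15–29: 17700 × 0.964 = 17063
30–44: 10000 × 0.954 = 9540
45+: 15300 × 0.959 + 15000 × 0.345 = 14673 + 5175 = 19848
Net migration: 0–14 − 280 → 7961; 15–29 − 190 → 16873; 30–44 + 400 → 9940; 45+ + 10 → 19858
Population now: 0–14=7961, 15–29=16873, 30–44=9940, 45+=19858
Scenario A total after 1 period: 54632
Scenario B projection —
After projecting period 1:
Births: 10000 × 0.465 = 4650  |  15300 × 0.202 = 3091 → 7741
15–29: 17700 × 0.964 = 17063
30–44: 10000 × 0.954 = 9540
45+: 15300 × 0.959 + 15000 × 0.345 = 14673 + 5175 = 19848
Net migration: 0–14 − 280 → 7461; 15–29 − 190 → 16873; 30–44 + 400 → 9940; 45+ + 10 → 19858
Population now: 0–14=7461, 15–29=16873, 30–44=9940, 45+=19858
Scenario B total after 1 period: 54132
Difference B − A = 54132 − 54632 = -500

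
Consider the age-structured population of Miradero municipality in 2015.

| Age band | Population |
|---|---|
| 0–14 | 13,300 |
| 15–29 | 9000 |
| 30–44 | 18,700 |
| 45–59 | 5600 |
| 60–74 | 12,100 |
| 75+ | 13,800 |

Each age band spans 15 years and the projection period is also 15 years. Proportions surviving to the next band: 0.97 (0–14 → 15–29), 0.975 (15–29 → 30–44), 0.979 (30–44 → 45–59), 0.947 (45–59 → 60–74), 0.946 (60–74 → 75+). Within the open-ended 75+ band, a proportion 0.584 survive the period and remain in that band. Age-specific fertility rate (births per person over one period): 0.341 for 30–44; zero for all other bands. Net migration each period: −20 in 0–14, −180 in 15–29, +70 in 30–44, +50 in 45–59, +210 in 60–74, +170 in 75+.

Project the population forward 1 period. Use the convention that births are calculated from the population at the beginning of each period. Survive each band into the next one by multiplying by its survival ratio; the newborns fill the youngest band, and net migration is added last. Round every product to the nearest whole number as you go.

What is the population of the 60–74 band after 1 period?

5513

Numbering the groups 1..6 from youngest to oldest:
Period 1.
Births: 18700 × 0.341 = 6377
Group 2: 13300 × 0.97 = 12901
Group 3: 9000 × 0.975 = 8775
Group 4: 18700 × 0.979 = 18307
Group 5: 5600 × 0.947 = 5303
Group 6: 12100 × 0.946 + 13800 × 0.584 = 11447 + 8059 = 19506
Net migration: Group 1 − 20 → 6357; Group 2 − 180 → 12721; Group 3 + 70 → 8845; Group 4 + 50 → 18357; Group 5 + 210 → 5513; Group 6 + 170 → 19676
→ [6357, 12721, 8845, 18357, 5513, 19676]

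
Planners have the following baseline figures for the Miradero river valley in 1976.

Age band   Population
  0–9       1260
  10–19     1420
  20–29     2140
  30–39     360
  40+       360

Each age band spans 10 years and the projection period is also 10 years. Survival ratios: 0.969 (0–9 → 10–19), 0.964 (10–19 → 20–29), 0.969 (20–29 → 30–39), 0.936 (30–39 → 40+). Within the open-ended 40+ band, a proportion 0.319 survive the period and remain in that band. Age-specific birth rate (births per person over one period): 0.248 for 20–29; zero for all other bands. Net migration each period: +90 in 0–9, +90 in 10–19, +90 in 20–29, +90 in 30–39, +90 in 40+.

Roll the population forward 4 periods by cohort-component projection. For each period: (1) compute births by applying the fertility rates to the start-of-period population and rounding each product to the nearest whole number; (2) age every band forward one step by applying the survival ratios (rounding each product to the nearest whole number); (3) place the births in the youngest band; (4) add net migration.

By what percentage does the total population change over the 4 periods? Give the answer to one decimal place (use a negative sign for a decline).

-22.1

(Bands numbered youngest = 1 to oldest = 5.)
Period 1.
Births: 2140 * 0.248 = 531
Band 2: 1260 * 0.969 = 1221
Band 3: 1420 * 0.964 = 1369
Band 4: 2140 * 0.969 = 2074
Band 5: 360 * 0.936 + 360 * 0.319 = 337 + 115 = 452
Net migration: Band 1 + 90 → 621; Band 2 + 90 → 1311; Band 3 + 90 → 1459; Band 4 + 90 → 2164; Band 5 + 90 → 542
Giving 621 / 1311 / 1459 / 2164 / 542.
Period 2.
Births: 1459 * 0.248 = 362
Band 2: 621 * 0.969 = 602
Band 3: 1311 * 0.964 = 1264
Band 4: 1459 * 0.969 = 1414
Band 5: 2164 * 0.936 + 542 * 0.319 = 2026 + 173 = 2199
Net migration: Band 1 + 90 → 452; Band 2 + 90 → 692; Band 3 + 90 → 1354; Band 4 + 90 → 1504; Band 5 + 90 → 2289
Giving 452 / 692 / 1354 / 1504 / 2289.
Period 3.
Births: 1354 * 0.248 = 336
Band 2: 452 * 0.969 = 438
Band 3: 692 * 0.964 = 667
Band 4: 1354 * 0.969 = 1312
Band 5: 1504 * 0.936 + 2289 * 0.319 = 1408 + 730 = 2138
Net migration: Band 1 + 90 → 426; Band 2 + 90 → 528; Band 3 + 90 → 757; Band 4 + 90 → 1402; Band 5 + 90 → 2228
Giving 426 / 528 / 757 / 1402 / 2228.
Period 4.
Births: 757 * 0.248 = 188
Band 2: 426 * 0.969 = 413
Band 3: 528 * 0.964 = 509
Band 4: 757 * 0.969 = 734
Band 5: 1402 * 0.936 + 2228 * 0.319 = 1312 + 711 = 2023
Net migration: Band 1 + 90 → 278; Band 2 + 90 → 503; Band 3 + 90 → 599; Band 4 + 90 → 824; Band 5 + 90 → 2113
Giving 278 / 503 / 599 / 824 / 2113.
Total: 5540 → 4317; change = -1223; percentage change = -22.1%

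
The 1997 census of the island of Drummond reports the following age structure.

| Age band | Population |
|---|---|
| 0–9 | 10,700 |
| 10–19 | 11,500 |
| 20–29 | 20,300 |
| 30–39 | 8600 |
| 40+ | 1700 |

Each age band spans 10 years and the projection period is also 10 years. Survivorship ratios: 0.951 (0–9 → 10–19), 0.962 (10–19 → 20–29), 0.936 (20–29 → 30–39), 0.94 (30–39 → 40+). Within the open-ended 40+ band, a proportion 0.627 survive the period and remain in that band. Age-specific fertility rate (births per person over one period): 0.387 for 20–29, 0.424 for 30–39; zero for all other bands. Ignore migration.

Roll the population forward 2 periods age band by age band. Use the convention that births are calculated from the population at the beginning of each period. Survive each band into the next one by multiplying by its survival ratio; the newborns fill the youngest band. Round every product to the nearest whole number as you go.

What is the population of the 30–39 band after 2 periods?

10355

Call the groups 1 to 5, youngest first.
Period 1:
Births: 20300 × 0.387 = 7856  |  8600 × 0.424 = 3646 ⇒ total 11502
Group 2: 10700 × 0.951 = 10176
Group 3: 11500 × 0.962 = 11063
Group 4: 20300 × 0.936 = 19001
Group 5: 8600 × 0.94 + 1700 × 0.627 = 8084 + 1066 = 9150
→ [11502, 10176, 11063, 19001, 9150]
Period 2:
Births: 11063 × 0.387 = 4281  |  19001 × 0.424 = 8056 ⇒ total 12337
Group 2: 11502 × 0.951 = 10938
Group 3: 10176 × 0.962 = 9789
Group 4: 11063 × 0.936 = 10355
Group 5: 19001 × 0.94 + 9150 × 0.627 = 17861 + 5737 = 23598
→ [12337, 10938, 9789, 10355, 23598]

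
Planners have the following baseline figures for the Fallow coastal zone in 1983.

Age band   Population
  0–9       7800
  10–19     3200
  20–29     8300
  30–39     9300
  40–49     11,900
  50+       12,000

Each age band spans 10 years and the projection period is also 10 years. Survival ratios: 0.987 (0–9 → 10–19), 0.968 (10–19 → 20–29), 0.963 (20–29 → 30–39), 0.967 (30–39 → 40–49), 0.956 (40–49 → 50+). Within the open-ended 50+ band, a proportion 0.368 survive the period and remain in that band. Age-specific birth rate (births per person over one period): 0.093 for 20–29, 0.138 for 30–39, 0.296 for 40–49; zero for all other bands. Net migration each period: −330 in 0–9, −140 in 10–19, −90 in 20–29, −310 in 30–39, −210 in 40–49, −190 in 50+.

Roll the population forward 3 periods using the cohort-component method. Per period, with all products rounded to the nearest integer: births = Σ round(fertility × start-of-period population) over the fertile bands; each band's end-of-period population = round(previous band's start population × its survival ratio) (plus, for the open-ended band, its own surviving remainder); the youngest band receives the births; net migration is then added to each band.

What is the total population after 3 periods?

Call the bands 1 to 6, youngest first.
[period 1]
Births: 8300 × 0.093 = 772  |  9300 × 0.138 = 1283  |  11900 × 0.296 = 3522 → 5577
Band 2: 7800 × 0.987 = 7699
Band 3: 3200 × 0.968 = 3098
Band 4: 8300 × 0.963 = 7993
Band 5: 9300 × 0.967 = 8993
Band 6: 11900 × 0.956 + 12000 × 0.368 = 11376 + 4416 = 15792
Net migration: Band 1 − 330 → 5247; Band 2 − 140 → 7559; Band 3 − 90 → 3008; Band 4 − 310 → 7683; Band 5 − 210 → 8783; Band 6 − 190 → 15602
Giving 5247 / 7559 / 3008 / 7683 / 8783 / 15602.
[period 2]
Births: 3008 × 0.093 = 280  |  7683 × 0.138 = 1060  |  8783 × 0.296 = 2600 → 3940
Band 2: 5247 × 0.987 = 5179
Band 3: 7559 × 0.968 = 7317
Band 4: 3008 × 0.963 = 2897
Band 5: 7683 × 0.967 = 7429
Band 6: 8783 × 0.956 + 15602 × 0.368 = 8397 + 5742 = 14139
Net migration: Band 1 − 330 → 3610; Band 2 − 140 → 5039; Band 3 − 90 → 7227; Band 4 − 310 → 2587; Band 5 − 210 → 7219; Band 6 − 190 → 13949
Giving 3610 / 5039 / 7227 / 2587 / 7219 / 13949.
[period 3]
Births: 7227 × 0.093 = 672  |  2587 × 0.138 = 357  |  7219 × 0.296 = 2137 → 3166
Band 2: 3610 × 0.987 = 3563
Band 3: 5039 × 0.968 = 4878
Band 4: 7227 × 0.963 = 6960
Band 5: 2587 × 0.967 = 2502
Band 6: 7219 × 0.956 + 13949 × 0.368 = 6901 + 5133 = 12034
Net migration: Band 1 − 330 → 2836; Band 2 − 140 → 3423; Band 3 − 90 → 4788; Band 4 − 310 → 6650; Band 5 − 210 → 2292; Band 6 − 190 → 11844
Giving 2836 / 3423 / 4788 / 6650 / 2292 / 11844.
Total after period 3: 2836 + 3423 + 4788 + 6650 + 2292 + 11844 = 31833

31833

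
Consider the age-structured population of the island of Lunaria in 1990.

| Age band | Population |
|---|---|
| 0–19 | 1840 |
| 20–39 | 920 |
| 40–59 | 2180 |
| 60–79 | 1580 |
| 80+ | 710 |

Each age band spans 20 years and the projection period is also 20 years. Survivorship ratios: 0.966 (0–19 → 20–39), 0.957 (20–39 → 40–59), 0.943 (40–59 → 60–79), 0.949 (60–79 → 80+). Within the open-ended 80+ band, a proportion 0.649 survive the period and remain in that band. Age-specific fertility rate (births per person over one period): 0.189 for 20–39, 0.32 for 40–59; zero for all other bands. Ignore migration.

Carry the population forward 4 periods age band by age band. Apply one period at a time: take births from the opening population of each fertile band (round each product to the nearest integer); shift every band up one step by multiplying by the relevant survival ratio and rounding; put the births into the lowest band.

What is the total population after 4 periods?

5772

Let group 1 be 0–19 through group 5 = 80+.
After projecting period 1:
Births: 920 × 0.189 = 174, 2180 × 0.32 = 698 → total 872
Group 2: 1840 × 0.966 = 1777
Group 3: 920 × 0.957 = 880
Group 4: 2180 × 0.943 = 2056
Group 5: 1580 × 0.949 + 710 × 0.649 = 1499 + 461 = 1960
Giving 872 / 1777 / 880 / 2056 / 1960.
After projecting period 2:
Births: 1777 × 0.189 = 336, 880 × 0.32 = 282 → total 618
Group 2: 872 × 0.966 = 842
Group 3: 1777 × 0.957 = 1701
Group 4: 880 × 0.943 = 830
Group 5: 2056 × 0.949 + 1960 × 0.649 = 1951 + 1272 = 3223
Giving 618 / 842 / 1701 / 830 / 3223.
After projecting period 3:
Births: 842 × 0.189 = 159, 1701 × 0.32 = 544 → total 703
Group 2: 618 × 0.966 = 597
Group 3: 842 × 0.957 = 806
Group 4: 1701 × 0.943 = 1604
Group 5: 830 × 0.949 + 3223 × 0.649 = 788 + 2092 = 2880
Giving 703 / 597 / 806 / 1604 / 2880.
After projecting period 4:
Births: 597 × 0.189 = 113, 806 × 0.32 = 258 → total 371
Group 2: 703 × 0.966 = 679
Group 3: 597 × 0.957 = 571
Group 4: 806 × 0.943 = 760
Group 5: 1604 × 0.949 + 2880 × 0.649 = 1522 + 1869 = 3391
Giving 371 / 679 / 571 / 760 / 3391.
Total after period 4: 371 + 679 + 571 + 760 + 3391 = 5772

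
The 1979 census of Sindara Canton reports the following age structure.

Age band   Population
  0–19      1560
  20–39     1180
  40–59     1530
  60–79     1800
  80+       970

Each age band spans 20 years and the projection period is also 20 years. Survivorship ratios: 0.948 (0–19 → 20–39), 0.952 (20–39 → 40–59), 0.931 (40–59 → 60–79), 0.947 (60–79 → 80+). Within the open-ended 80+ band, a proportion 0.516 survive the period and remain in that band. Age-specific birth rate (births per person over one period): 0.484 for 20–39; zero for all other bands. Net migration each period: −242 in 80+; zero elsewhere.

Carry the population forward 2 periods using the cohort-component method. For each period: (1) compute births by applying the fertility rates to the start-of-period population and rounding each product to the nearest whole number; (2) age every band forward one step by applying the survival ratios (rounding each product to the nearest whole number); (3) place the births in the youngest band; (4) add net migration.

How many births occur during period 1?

Call the groups 1 to 5, youngest first.
After projecting period 1:
Births: 1180 * 0.484 = 571
Group 2: 1560 * 0.948 = 1479
Group 3: 1180 * 0.952 = 1123
Group 4: 1530 * 0.931 = 1424
Group 5: 1800 * 0.947 + 970 * 0.516 = 1705 + 501 = 2206
Net migration: Group 5 − 242 → 1964
Giving 571 / 1479 / 1123 / 1424 / 1964.

571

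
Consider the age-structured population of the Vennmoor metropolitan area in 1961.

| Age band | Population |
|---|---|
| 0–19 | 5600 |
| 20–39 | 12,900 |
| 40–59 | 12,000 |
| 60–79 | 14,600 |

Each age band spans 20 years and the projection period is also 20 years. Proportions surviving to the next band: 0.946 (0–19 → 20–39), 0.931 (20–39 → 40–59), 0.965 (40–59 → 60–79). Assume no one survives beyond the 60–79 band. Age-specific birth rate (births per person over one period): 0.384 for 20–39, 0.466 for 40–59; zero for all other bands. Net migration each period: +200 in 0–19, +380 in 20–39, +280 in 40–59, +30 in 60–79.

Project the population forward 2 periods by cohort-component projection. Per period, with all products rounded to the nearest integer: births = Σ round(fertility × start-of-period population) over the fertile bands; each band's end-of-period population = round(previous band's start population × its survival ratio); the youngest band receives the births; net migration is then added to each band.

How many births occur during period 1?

Numbering the groups 1..4 from youngest to oldest:
— Period 1 —
Births: 12900 × 0.384 = 4954  |  12000 × 0.466 = 5592 → total 10546
Group 2: 5600 × 0.946 = 5298
Group 3: 12900 × 0.931 = 12010
Group 4: 12000 × 0.965 = 11580
Net migration: Group 1 + 200 → 10746; Group 2 + 380 → 5678; Group 3 + 280 → 12290; Group 4 + 30 → 11610
End of period: [10746, 5678, 12290, 11610]

10546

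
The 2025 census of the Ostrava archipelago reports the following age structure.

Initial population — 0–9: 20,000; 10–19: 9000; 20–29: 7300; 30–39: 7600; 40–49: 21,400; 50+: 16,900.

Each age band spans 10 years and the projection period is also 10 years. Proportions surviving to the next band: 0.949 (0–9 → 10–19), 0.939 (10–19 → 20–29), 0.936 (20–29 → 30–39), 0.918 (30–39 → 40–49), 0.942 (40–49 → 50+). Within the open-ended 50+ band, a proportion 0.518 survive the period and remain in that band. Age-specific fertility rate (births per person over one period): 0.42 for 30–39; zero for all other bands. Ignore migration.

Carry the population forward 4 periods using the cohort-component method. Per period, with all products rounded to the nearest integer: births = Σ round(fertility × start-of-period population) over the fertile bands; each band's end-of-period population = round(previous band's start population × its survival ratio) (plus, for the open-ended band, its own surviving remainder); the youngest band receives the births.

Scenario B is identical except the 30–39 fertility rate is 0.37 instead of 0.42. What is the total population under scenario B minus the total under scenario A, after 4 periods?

Numbering the bands 1..6 from youngest to oldest:
Period 1.
Births: 7600 * 0.42 = 3192
Band 2: 20000 * 0.949 = 18980
Band 3: 9000 * 0.939 = 8451
Band 4: 7300 * 0.936 = 6833
Band 5: 7600 * 0.918 = 6977
Band 6: 21400 * 0.942 + 16900 * 0.518 = 20159 + 8754 = 28913
Population now: 0–9=3192, 10–19=18980, 20–29=8451, 30–39=6833, 40–49=6977, 50+=28913
Period 2.
Births: 6833 * 0.42 = 2870
Band 2: 3192 * 0.949 = 3029
Band 3: 18980 * 0.939 = 17822
Band 4: 8451 * 0.936 = 7910
Band 5: 6833 * 0.918 = 6273
Band 6: 6977 * 0.942 + 28913 * 0.518 = 6572 + 14977 = 21549
Population now: 0–9=2870, 10–19=3029, 20–29=17822, 30–39=7910, 40–49=6273, 50+=21549
Period 3.
Births: 7910 * 0.42 = 3322
Band 2: 2870 * 0.949 = 2724
Band 3: 3029 * 0.939 = 2844
Band 4: 17822 * 0.936 = 16681
Band 5: 7910 * 0.918 = 7261
Band 6: 6273 * 0.942 + 21549 * 0.518 = 5909 + 11162 = 17071
Population now: 0–9=3322, 10–19=2724, 20–29=2844, 30–39=16681, 40–49=7261, 50+=17071
Period 4.
Births: 16681 * 0.42 = 7006
Band 2: 3322 * 0.949 = 3153
Band 3: 2724 * 0.939 = 2558
Band 4: 2844 * 0.936 = 2662
Band 5: 16681 * 0.918 = 15313
Band 6: 7261 * 0.942 + 17071 * 0.518 = 6840 + 8843 = 15683
Population now: 0–9=7006, 10–19=3153, 20–29=2558, 30–39=2662, 40–49=15313, 50+=15683
Scenario A total after 4 periods: 46375
Scenario B projection —
Period 1.
Births: 7600 * 0.37 = 2812
Band 2: 20000 * 0.949 = 18980
Band 3: 9000 * 0.939 = 8451
Band 4: 7300 * 0.936 = 6833
Band 5: 7600 * 0.918 = 6977
Band 6: 21400 * 0.942 + 16900 * 0.518 = 20159 + 8754 = 28913
Population now: 0–9=2812, 10–19=18980, 20–29=8451, 30–39=6833, 40–49=6977, 50+=28913
Period 2.
Births: 6833 * 0.37 = 2528
Band 2: 2812 * 0.949 = 2669
Band 3: 18980 * 0.939 = 17822
Band 4: 8451 * 0.936 = 7910
Band 5: 6833 * 0.918 = 6273
Band 6: 6977 * 0.942 + 28913 * 0.518 = 6572 + 14977 = 21549
Population now: 0–9=2528, 10–19=2669, 20–29=17822, 30–39=7910, 40–49=6273, 50+=21549
Period 3.
Births: 7910 * 0.37 = 2927
Band 2: 2528 * 0.949 = 2399
Band 3: 2669 * 0.939 = 2506
Band 4: 17822 * 0.936 = 16681
Band 5: 7910 * 0.918 = 7261
Band 6: 6273 * 0.942 + 21549 * 0.518 = 5909 + 11162 = 17071
Population now: 0–9=2927, 10–19=2399, 20–29=2506, 30–39=16681, 40–49=7261, 50+=17071
Period 4.
Births: 16681 * 0.37 = 6172
Band 2: 2927 * 0.949 = 2778
Band 3: 2399 * 0.939 = 2253
Band 4: 2506 * 0.936 = 2346
Band 5: 16681 * 0.918 = 15313
Band 6: 7261 * 0.942 + 17071 * 0.518 = 6840 + 8843 = 15683
Population now: 0–9=6172, 10–19=2778, 20–29=2253, 30–39=2346, 40–49=15313, 50+=15683
Scenario B total after 4 periods: 44545
Difference B − A = 44545 − 46375 = -1830

-1830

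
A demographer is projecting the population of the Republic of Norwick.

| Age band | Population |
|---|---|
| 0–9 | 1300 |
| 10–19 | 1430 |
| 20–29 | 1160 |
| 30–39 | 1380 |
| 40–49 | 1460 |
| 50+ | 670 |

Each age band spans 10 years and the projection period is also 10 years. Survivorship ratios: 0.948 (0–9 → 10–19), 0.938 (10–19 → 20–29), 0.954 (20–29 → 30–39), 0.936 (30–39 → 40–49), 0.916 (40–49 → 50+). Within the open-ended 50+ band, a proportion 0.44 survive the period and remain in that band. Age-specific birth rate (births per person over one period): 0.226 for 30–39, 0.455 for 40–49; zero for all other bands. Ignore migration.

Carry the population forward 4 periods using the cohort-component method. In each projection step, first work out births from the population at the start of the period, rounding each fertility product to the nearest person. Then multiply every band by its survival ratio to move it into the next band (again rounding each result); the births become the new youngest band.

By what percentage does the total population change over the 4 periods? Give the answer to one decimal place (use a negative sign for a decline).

-18.9

Call the groups 1 to 6, youngest first.
Period 1:
Births: 1380 × 0.226 = 312, 1460 × 0.455 = 664 — total 976
Group 2: 1300 × 0.948 = 1232
Group 3: 1430 × 0.938 = 1341
Group 4: 1160 × 0.954 = 1107
Group 5: 1380 × 0.936 = 1292
Group 6: 1460 × 0.916 + 670 × 0.44 = 1337 + 295 = 1632
Population now: 0–9=976, 10–19=1232, 20–29=1341, 30–39=1107, 40–49=1292, 50+=1632
Period 2:
Births: 1107 × 0.226 = 250, 1292 × 0.455 = 588 — total 838
Group 2: 976 × 0.948 = 925
Group 3: 1232 × 0.938 = 1156
Group 4: 1341 × 0.954 = 1279
Group 5: 1107 × 0.936 = 1036
Group 6: 1292 × 0.916 + 1632 × 0.44 = 1183 + 718 = 1901
Population now: 0–9=838, 10–19=925, 20–29=1156, 30–39=1279, 40–49=1036, 50+=1901
Period 3:
Births: 1279 × 0.226 = 289, 1036 × 0.455 = 471 — total 760
Group 2: 838 × 0.948 = 794
Group 3: 925 × 0.938 = 868
Group 4: 1156 × 0.954 = 1103
Group 5: 1279 × 0.936 = 1197
Group 6: 1036 × 0.916 + 1901 × 0.44 = 949 + 836 = 1785
Population now: 0–9=760, 10–19=794, 20–29=868, 30–39=1103, 40–49=1197, 50+=1785
Period 4:
Births: 1103 × 0.226 = 249, 1197 × 0.455 = 545 — total 794
Group 2: 760 × 0.948 = 720
Group 3: 794 × 0.938 = 745
Group 4: 868 × 0.954 = 828
Group 5: 1103 × 0.936 = 1032
Group 6: 1197 × 0.916 + 1785 × 0.44 = 1096 + 785 = 1881
Population now: 0–9=794, 10–19=720, 20–29=745, 30–39=828, 40–49=1032, 50+=1881
Total: 7400 → 6000; change = -1400; percentage change = -18.9%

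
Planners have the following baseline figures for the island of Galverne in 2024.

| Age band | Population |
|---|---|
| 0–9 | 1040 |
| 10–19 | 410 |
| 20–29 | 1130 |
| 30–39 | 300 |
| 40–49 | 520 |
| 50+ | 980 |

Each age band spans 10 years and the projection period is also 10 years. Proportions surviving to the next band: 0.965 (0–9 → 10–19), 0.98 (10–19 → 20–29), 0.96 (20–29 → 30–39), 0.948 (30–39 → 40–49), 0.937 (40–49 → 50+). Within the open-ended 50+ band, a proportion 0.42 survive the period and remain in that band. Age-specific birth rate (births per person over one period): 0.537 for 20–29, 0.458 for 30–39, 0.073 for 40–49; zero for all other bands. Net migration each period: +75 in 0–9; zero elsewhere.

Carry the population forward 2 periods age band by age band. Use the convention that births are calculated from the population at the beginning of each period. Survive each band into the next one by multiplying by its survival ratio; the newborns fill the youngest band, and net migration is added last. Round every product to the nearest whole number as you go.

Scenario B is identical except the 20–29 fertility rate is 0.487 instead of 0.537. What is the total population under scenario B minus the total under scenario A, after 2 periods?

Call the bands 1 to 6, youngest first.
Period 1:
Births: 1130 × 0.537 = 607 ; 300 × 0.458 = 137 ; 520 × 0.073 = 38 → total 782
Band 2: 1040 × 0.965 = 1004
Band 3: 410 × 0.98 = 402
Band 4: 1130 × 0.96 = 1085
Band 5: 300 × 0.948 = 284
Band 6: 520 × 0.937 + 980 × 0.42 = 487 + 412 = 899
Net migration: Band 1 + 75 → 857
→ [857, 1004, 402, 1085, 284, 899]
Period 2:
Births: 402 × 0.537 = 216 ; 1085 × 0.458 = 497 ; 284 × 0.073 = 21 → total 734
Band 2: 857 × 0.965 = 827
Band 3: 1004 × 0.98 = 984
Band 4: 402 × 0.96 = 386
Band 5: 1085 × 0.948 = 1029
Band 6: 284 × 0.937 + 899 × 0.42 = 266 + 378 = 644
Net migration: Band 1 + 75 → 809
→ [809, 827, 984, 386, 1029, 644]
Scenario A total after 2 periods: 4679
Scenario B projection —
Period 1:
Births: 1130 × 0.487 = 550 ; 300 × 0.458 = 137 ; 520 × 0.073 = 38 → total 725
Band 2: 1040 × 0.965 = 1004
Band 3: 410 × 0.98 = 402
Band 4: 1130 × 0.96 = 1085
Band 5: 300 × 0.948 = 284
Band 6: 520 × 0.937 + 980 × 0.42 = 487 + 412 = 899
Net migration: Band 1 + 75 → 800
→ [800, 1004, 402, 1085, 284, 899]
Period 2:
Births: 402 × 0.487 = 196 ; 1085 × 0.458 = 497 ; 284 × 0.073 = 21 → total 714
Band 2: 800 × 0.965 = 772
Band 3: 1004 × 0.98 = 984
Band 4: 402 × 0.96 = 386
Band 5: 1085 × 0.948 = 1029
Band 6: 284 × 0.937 + 899 × 0.42 = 266 + 378 = 644
Net migration: Band 1 + 75 → 789
→ [789, 772, 984, 386, 1029, 644]
Scenario B total after 2 periods: 4604
Difference B − A = 4604 − 4679 = -75

-75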